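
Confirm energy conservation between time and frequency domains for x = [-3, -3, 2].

Time domain:
Σ|x[n]|² = |-3|² + |-3|² + |2|² = 22.0000

Frequency domain:
(1/3)Σ|X[k]|² = (1/3)(|-4|² + |-2.5000+4.3301i|² + |-2.5000-4.3301i|²) = (1/3)·66.0000 = 22.0000

Both sides agree, confirming Parseval's theorem.

Σ|x[n]|² = (1/N)Σ|X[k]|² = 22.0000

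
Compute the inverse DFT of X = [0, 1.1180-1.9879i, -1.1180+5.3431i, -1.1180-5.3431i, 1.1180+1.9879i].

x[n] = (1/5) Σ(k=0 to 4) X[k] · e^(2πikn/5)

Computing each x[n]:
x[0] = 0
x[1] = 0
x[2] = 2
x[3] = -3
x[4] = 1

x = [0, 0, 2, -3, 1]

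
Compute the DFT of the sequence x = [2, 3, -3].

X[k] = Σ(n=0 to 2) x[n] · ω_3^(nk)
where ω_3 = e^(-2πi/3)

Computing each X[k]:
X[0] = 2
X[1] = 2.0000-5.1962i
X[2] = 2.0000+5.1962i

X = [2, 2.0000-5.1962i, 2.0000+5.1962i]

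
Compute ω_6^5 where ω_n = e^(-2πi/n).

ω_6^5 = e^(-2πi·5/6)
= cos(-2π·5/6) + i·sin(-2π·5/6)
= cos(-10π/6) + i·sin(-10π/6)

ω_6^5 = cos(-10π/6) + i·sin(-10π/6) = 0.5000+0.8660i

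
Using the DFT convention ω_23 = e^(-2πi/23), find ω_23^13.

ω_23^13 = e^(-2πi·13/23)
= cos(-2π·13/23) + i·sin(-2π·13/23)
= cos(-26π/23) + i·sin(-26π/23)

ω_23^13 = cos(-26π/23) + i·sin(-26π/23) = -0.9172+0.3984i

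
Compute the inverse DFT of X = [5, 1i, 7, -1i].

x[n] = (1/4) Σ(k=0 to 3) X[k] · e^(2πikn/4)

Computing each x[n]:
x[0] = 3
x[1] = -1
x[2] = 3
x[3] = 0

x = [3, -1, 3, 0]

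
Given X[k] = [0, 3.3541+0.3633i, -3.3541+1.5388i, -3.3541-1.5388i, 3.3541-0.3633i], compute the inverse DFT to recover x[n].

x[n] = (1/5) Σ(k=0 to 4) X[k] · e^(2πikn/5)

Computing each x[n]:
x[0] = 0
x[1] = 1
x[2] = -1
x[3] = -2
x[4] = 2

x = [0, 1, -1, -2, 2]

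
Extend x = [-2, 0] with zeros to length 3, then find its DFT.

Original 2-point DFT: [-2, -2]
Zero-padded 3-point DFT provides frequency interpolation.

DFT_3([x, 0, ...]) = [-2, -2, -2]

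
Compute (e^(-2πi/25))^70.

Since ω_25^25 = 1, powers reduce modulo 25.
70 mod 25 = 20
So ω_25^70 = ω_25^20 = e^(-2πi·20/25)

ω_25^70 = ω_25^20 = 0.3090+0.9511i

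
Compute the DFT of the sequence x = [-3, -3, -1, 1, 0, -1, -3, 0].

X[k] = Σ(n=0 to 7) x[n] · ω_8^(nk)
where ω_8 = e^(-2πi/8)

Computing each X[k]:
X[0] = -10
X[1] = -5.1213-1.2929i
X[2] = 1+5i
X[3] = -0.8787+2.7071i
X[4] = -4
X[5] = -0.8787-2.7071i
X[6] = 1-5i
X[7] = -5.1213+1.2929i

X = [-10, -5.1213-1.2929i, 1+5i, -0.8787+2.7071i, -4, -0.8787-2.7071i, 1-5i, -5.1213+1.2929i]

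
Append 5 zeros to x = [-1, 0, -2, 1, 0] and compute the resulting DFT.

Original 5-point DFT: [-2, -0.1910+1.7634i, -1.3090-2.8532i, -1.3090+2.8532i, -0.1910-1.7634i]
Zero-padded 10-point DFT provides frequency interpolation.

DFT_10([x, 0, ...]) = [-2, -1.9271+0.9511i, -0.1910+1.7634i, 1.4271-0.5878i, -1.3090-2.8532i, -4, -1.3090+2.8532i, 1.4271+0.5878i, -0.1910-1.7634i, -1.9271-0.9511i]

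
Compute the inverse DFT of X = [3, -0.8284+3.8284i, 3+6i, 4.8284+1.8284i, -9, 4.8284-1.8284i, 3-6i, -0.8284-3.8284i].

x[n] = (1/8) Σ(k=0 to 7) X[k] · e^(2πikn/8)

Computing each x[n]:
x[0] = 1
x[1] = -2
x[2] = -2
x[3] = 3
x[4] = -1
x[5] = 2
x[6] = -1
x[7] = 3

x = [1, -2, -2, 3, -1, 2, -1, 3]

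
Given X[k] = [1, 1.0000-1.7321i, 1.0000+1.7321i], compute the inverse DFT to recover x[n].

x[n] = (1/3) Σ(k=0 to 2) X[k] · e^(2πikn/3)

Computing each x[n]:
x[0] = 1
x[1] = 1
x[2] = -1

x = [1, 1, -1]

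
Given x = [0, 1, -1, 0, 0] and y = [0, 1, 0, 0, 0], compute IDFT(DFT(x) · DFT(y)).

(x ⊛ y)[n] = Σ(m=0 to 4) x[m] · y[(n-m) mod 5]

Computing each output sample:
(x ⊛ y)[0] = 0
(x ⊛ y)[1] = 0
(x ⊛ y)[2] = 1
(x ⊛ y)[3] = -1
(x ⊛ y)[4] = 0

x ⊛ y = [0, 0, 1, -1, 0]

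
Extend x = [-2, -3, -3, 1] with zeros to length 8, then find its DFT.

Original 4-point DFT: [-7, 1+4i, -3, 1-4i]
Zero-padded 8-point DFT provides frequency interpolation.

DFT_8([x, 0, ...]) = [-7, -4.8284+4.4142i, 1+4i, 0.8284-1.5858i, -3, 0.8284+1.5858i, 1-4i, -4.8284-4.4142i]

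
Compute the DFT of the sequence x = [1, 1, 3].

X[k] = Σ(n=0 to 2) x[n] · ω_3^(nk)
where ω_3 = e^(-2πi/3)

Computing each X[k]:
X[0] = 5
X[1] = -1.0000+1.7321i
X[2] = -1.0000-1.7321i

X = [5, -1.0000+1.7321i, -1.0000-1.7321i]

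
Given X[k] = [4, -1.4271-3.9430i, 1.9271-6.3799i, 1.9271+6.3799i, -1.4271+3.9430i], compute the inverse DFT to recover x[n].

x[n] = (1/5) Σ(k=0 to 4) X[k] · e^(2πikn/5)

Computing each x[n]:
x[0] = 1
x[1] = 3
x[2] = 0
x[3] = 3
x[4] = -3

x = [1, 3, 0, 3, -3]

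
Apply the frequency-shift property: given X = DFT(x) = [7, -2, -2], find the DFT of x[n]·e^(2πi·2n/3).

Modulation property: DFT(ω_3^(-2n)·x[n]) = X[(k-2) mod 3], so circularly shift X by 2 positions.

X[k-2] = [-2, -2, 7]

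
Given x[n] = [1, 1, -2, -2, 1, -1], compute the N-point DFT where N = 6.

X[k] = Σ(n=0 to 5) x[n] · ω_6^(nk)
where ω_6 = e^(-2πi/6)

Computing each X[k]:
X[0] = -2
X[1] = 3.5000+0.8660i
X[2] = -0.5000-4.3301i
X[3] = 2
X[4] = -0.5000+4.3301i
X[5] = 3.5000-0.8660i

X = [-2, 3.5000+0.8660i, -0.5000-4.3301i, 2, -0.5000+4.3301i, 3.5000-0.8660i]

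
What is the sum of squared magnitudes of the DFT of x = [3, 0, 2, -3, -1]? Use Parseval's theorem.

Parseval: Σ|x[n]|² = (1/N)Σ|X[k]|², so Σ|X[k]|² = N·Σ|x[n]|² = 5·23.0000

Σ|X[k]|² = N·Σ|x[n]|² = 5·23.0000 = 115.0000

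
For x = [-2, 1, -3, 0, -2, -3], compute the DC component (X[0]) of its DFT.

X[0] = Σ(n=0 to 5) x[n] · ω_6^0 = Σ x[n]
= (-2) + (1) + (-3) + (0) + (-2) + (-3)

X[0] = -9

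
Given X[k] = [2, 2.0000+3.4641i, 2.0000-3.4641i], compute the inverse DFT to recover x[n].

x[n] = (1/3) Σ(k=0 to 2) X[k] · e^(2πikn/3)

Computing each x[n]:
x[0] = 2
x[1] = -2
x[2] = 2

x = [2, -2, 2]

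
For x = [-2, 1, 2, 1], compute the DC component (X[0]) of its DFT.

X[0] = Σ(n=0 to 3) x[n] · ω_4^0 = Σ x[n]
= (-2) + (1) + (2) + (1)

X[0] = 2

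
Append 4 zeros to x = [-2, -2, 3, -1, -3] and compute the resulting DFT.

Original 5-point DFT: [-5, -5.1631-3.3022i, 2.6631+3.2164i, 2.6631-3.2164i, -5.1631+3.3022i]
Zero-padded 9-point DFT provides frequency interpolation.

DFT_9([x, 0, ...]) = [-5, 0.3079+0.2232i, -6.9645-1.8508i, -2.0000+6.9282i, 2.1566+0.5240i, 2.1566-0.5240i, -2.0000-6.9282i, -6.9645+1.8508i, 0.3079-0.2232i]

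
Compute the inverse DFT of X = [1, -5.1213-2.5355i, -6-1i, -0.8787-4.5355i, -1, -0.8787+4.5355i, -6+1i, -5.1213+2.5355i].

x[n] = (1/8) Σ(k=0 to 7) X[k] · e^(2πikn/8)

Computing each x[n]:
x[0] = -3
x[1] = 1
x[2] = 1
x[3] = 2
x[4] = 0
x[5] = 0
x[6] = 2
x[7] = -2

x = [-3, 1, 1, 2, 0, 0, 2, -2]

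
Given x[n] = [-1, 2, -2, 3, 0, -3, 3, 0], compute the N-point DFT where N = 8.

X[k] = Σ(n=0 to 7) x[n] · ω_8^(nk)
where ω_8 = e^(-2πi/8)

Computing each X[k]:
X[0] = 2
X[1] = 0.4142-0.6569i
X[2] = -2+4i
X[3] = -2.4142-10.6569i
X[4] = -2
X[5] = -2.4142+10.6569i
X[6] = -2-4i
X[7] = 0.4142+0.6569i

X = [2, 0.4142-0.6569i, -2+4i, -2.4142-10.6569i, -2, -2.4142+10.6569i, -2-4i, 0.4142+0.6569i]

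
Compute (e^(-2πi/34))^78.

Since ω_34^34 = 1, powers reduce modulo 34.
78 mod 34 = 10
So ω_34^78 = ω_34^10 = e^(-2πi·10/34)

ω_34^78 = ω_34^10 = -0.2737-0.9618i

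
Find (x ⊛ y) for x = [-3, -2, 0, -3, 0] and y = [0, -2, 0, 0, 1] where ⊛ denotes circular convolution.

(x ⊛ y)[n] = Σ(m=0 to 4) x[m] · y[(n-m) mod 5]

Computing each output sample:
(x ⊛ y)[0] = -2
(x ⊛ y)[1] = 6
(x ⊛ y)[2] = 1
(x ⊛ y)[3] = 0
(x ⊛ y)[4] = 3

x ⊛ y = [-2, 6, 1, 0, 3]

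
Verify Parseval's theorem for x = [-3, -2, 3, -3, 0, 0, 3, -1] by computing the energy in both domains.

Time domain:
Σ|x[n]|² = |-3|² + |-2|² + |3|² + |-3|² + |0|² + |0|² + |3|² + |-1|² = 41.0000

Frequency domain:
(1/8)Σ|X[k]|² = (1/8)(|-3|² + |-3.0000+2.8284i|² + |-9-2i|² + |-3.0000+2.8284i|² + |9|² + |-3.0000-2.8284i|² + |-9+2i|² + |-3.0000-2.8284i|²) = (1/8)·328.0000 = 41.0000

Both sides agree, confirming Parseval's theorem.

Σ|x[n]|² = (1/N)Σ|X[k]|² = 41.0000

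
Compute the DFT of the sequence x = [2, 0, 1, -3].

X[k] = Σ(n=0 to 3) x[n] · ω_4^(nk)
where ω_4 = e^(-2πi/4)

Computing each X[k]:
X[0] = 0
X[1] = 1-3i
X[2] = 6
X[3] = 1+3i

X = [0, 1-3i, 6, 1+3i]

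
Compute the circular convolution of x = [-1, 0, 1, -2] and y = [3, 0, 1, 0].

(x ⊛ y)[n] = Σ(m=0 to 3) x[m] · y[(n-m) mod 4]

Computing each output sample:
(x ⊛ y)[0] = -2
(x ⊛ y)[1] = -2
(x ⊛ y)[2] = 2
(x ⊛ y)[3] = -6

x ⊛ y = [-2, -2, 2, -6]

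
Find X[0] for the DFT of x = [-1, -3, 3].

X[0] = Σ(n=0 to 2) x[n] · ω_3^0 = Σ x[n]
= (-1) + (-3) + (3)

X[0] = -1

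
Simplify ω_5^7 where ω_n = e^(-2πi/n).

Since ω_5^5 = 1, powers reduce modulo 5.
7 mod 5 = 2
So ω_5^7 = ω_5^2 = e^(-2πi·2/5)

ω_5^7 = ω_5^2 = -0.8090-0.5878i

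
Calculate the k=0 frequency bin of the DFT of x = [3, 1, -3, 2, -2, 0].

X[0] = Σ(n=0 to 5) x[n] · ω_6^0 = Σ x[n]
= (3) + (1) + (-3) + (2) + (-2) + (0)

X[0] = 1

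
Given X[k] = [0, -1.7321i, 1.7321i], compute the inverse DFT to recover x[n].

x[n] = (1/3) Σ(k=0 to 2) X[k] · e^(2πikn/3)

Computing each x[n]:
x[0] = 0
x[1] = 1
x[2] = -1

x = [0, 1, -1]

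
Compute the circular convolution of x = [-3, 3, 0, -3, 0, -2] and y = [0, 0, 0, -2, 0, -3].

(x ⊛ y)[n] = Σ(m=0 to 5) x[m] · y[(n-m) mod 6]

Computing each output sample:
(x ⊛ y)[0] = -3
(x ⊛ y)[1] = 0
(x ⊛ y)[2] = 13
(x ⊛ y)[3] = 6
(x ⊛ y)[4] = 0
(x ⊛ y)[5] = 9

x ⊛ y = [-3, 0, 13, 6, 0, 9]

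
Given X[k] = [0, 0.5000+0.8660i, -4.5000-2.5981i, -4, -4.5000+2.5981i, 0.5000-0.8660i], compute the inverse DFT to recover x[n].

x[n] = (1/6) Σ(k=0 to 5) X[k] · e^(2πikn/6)

Computing each x[n]:
x[0] = -2
x[1] = 2
x[2] = -1
x[3] = -1
x[4] = 1
x[5] = 1

x = [-2, 2, -1, -1, 1, 1]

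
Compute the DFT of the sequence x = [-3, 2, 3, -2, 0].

X[k] = Σ(n=0 to 4) x[n] · ω_5^(nk)
where ω_5 = e^(-2πi/5)

Computing each X[k]:
X[0] = 0
X[1] = -3.1910-4.8410i
X[2] = -4.3090+3.5797i
X[3] = -4.3090-3.5797i
X[4] = -3.1910+4.8410i

X = [0, -3.1910-4.8410i, -4.3090+3.5797i, -4.3090-3.5797i, -3.1910+4.8410i]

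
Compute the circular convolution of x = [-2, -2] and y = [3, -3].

(x ⊛ y)[n] = Σ(m=0 to 1) x[m] · y[(n-m) mod 2]

Computing each output sample:
(x ⊛ y)[0] = 0
(x ⊛ y)[1] = 0

x ⊛ y = [0, 0]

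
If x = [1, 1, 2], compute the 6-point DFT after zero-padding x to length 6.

Original 3-point DFT: [4, -0.5000+0.8660i, -0.5000-0.8660i]
Zero-padded 6-point DFT provides frequency interpolation.

DFT_6([x, 0, ...]) = [4, 0.5000-2.5981i, -0.5000+0.8660i, 2, -0.5000-0.8660i, 0.5000+2.5981i]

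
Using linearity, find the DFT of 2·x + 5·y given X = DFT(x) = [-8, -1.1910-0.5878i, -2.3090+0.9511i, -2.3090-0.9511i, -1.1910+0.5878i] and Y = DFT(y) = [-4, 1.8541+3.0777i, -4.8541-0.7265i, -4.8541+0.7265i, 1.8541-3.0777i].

By linearity: DFT(2x + 5y) = 2·DFT(x) + 5·DFT(y)
= 2·[-8, -1.1910-0.5878i, -2.3090+0.9511i, -2.3090-0.9511i, -1.1910+0.5878i] + 5·[-4, 1.8541+3.0777i, -4.8541-0.7265i, -4.8541+0.7265i, 1.8541-3.0777i]

Computing element-wise:
Z[0] = 2·(-8) + 5·(-4) = -36
Z[1] = 2·(-1.1910-0.5878i) + 5·(1.8541+3.0777i) = 6.8885+14.2129i
Z[2] = 2·(-2.3090+0.9511i) + 5·(-4.8541-0.7265i) = -28.8885-1.7303i
Z[3] = 2·(-2.3090-0.9511i) + 5·(-4.8541+0.7265i) = -28.8885+1.7303i
Z[4] = 2·(-1.1910+0.5878i) + 5·(1.8541-3.0777i) = 6.8885-14.2129i

DFT(2x + 5y) = 2·X + 5·Y = [-36, 6.8885+14.2129i, -28.8885-1.7303i, -28.8885+1.7303i, 6.8885-14.2129i]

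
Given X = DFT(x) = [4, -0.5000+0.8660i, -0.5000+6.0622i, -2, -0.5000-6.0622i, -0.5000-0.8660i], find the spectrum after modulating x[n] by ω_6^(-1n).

Modulation property: DFT(ω_6^(-1n)·x[n]) = X[(k-1) mod 6], so circularly shift X by 1 positions.

X[k-1] = [-0.5000-0.8660i, 4, -0.5000+0.8660i, -0.5000+6.0622i, -2, -0.5000-6.0622i]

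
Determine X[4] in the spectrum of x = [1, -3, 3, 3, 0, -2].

X[4] = Σ(n=0 to 5) x[n] · ω_6^(4n) where ω_6 = e^(-2πi/6)
= (1)·ω_6^0 + (-3)·ω_6^4 + (3)·ω_6^8 + (3)·ω_6^12 + (0)·ω_6^16 + (-2)·ω_6^20

X[4] = 5.0000-3.4641i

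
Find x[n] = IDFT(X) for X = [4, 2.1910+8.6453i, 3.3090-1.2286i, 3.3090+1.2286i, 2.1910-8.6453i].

x[n] = (1/5) Σ(k=0 to 4) X[k] · e^(2πikn/5)

Computing each x[n]:
x[0] = 3
x[1] = -3
x[2] = -2
x[3] = 3
x[4] = 3

x = [3, -3, -2, 3, 3]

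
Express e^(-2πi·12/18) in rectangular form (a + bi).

ω_18^12 = e^(-2πi·12/18)
= cos(-2π·12/18) + i·sin(-2π·12/18)
= cos(-24π/18) + i·sin(-24π/18)

ω_18^12 = cos(-24π/18) + i·sin(-24π/18) = -0.5000+0.8660i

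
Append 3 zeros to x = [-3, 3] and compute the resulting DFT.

Original 2-point DFT: [0, -6]
Zero-padded 5-point DFT provides frequency interpolation.

DFT_5([x, 0, ...]) = [0, -2.0729-2.8532i, -5.4271-1.7634i, -5.4271+1.7634i, -2.0729+2.8532i]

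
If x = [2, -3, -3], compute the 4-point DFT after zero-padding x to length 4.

Original 3-point DFT: [-4, 5, 5]
Zero-padded 4-point DFT provides frequency interpolation.

DFT_4([x, 0, ...]) = [-4, 5+3i, 2, 5-3i]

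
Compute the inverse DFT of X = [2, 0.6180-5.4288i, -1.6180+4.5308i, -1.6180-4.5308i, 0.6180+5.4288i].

x[n] = (1/5) Σ(k=0 to 4) X[k] · e^(2πikn/5)

Computing each x[n]:
x[0] = 0
x[1] = 2
x[2] = 3
x[3] = -3
x[4] = 0

x = [0, 2, 3, -3, 0]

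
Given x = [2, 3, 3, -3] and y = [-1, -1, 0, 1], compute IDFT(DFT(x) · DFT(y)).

(x ⊛ y)[n] = Σ(m=0 to 3) x[m] · y[(n-m) mod 4]

Computing each output sample:
(x ⊛ y)[0] = 4
(x ⊛ y)[1] = -2
(x ⊛ y)[2] = -9
(x ⊛ y)[3] = 2

x ⊛ y = [4, -2, -9, 2]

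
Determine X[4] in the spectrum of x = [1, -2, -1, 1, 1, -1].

X[4] = Σ(n=0 to 5) x[n] · ω_6^(4n) where ω_6 = e^(-2πi/6)
= (1)·ω_6^0 + (-2)·ω_6^4 + (-1)·ω_6^8 + (1)·ω_6^12 + (1)·ω_6^16 + (-1)·ω_6^20

X[4] = 3.5000+0.8660i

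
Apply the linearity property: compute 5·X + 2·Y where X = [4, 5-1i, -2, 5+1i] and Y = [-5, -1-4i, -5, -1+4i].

By linearity: DFT(5x + 2y) = 5·DFT(x) + 2·DFT(y)
= 5·[4, 5-1i, -2, 5+1i] + 2·[-5, -1-4i, -5, -1+4i]

Computing element-wise:
Z[0] = 5·(4) + 2·(-5) = 10
Z[1] = 5·(5-1i) + 2·(-1-4i) = 23-13i
Z[2] = 5·(-2) + 2·(-5) = -20
Z[3] = 5·(5+1i) + 2·(-1+4i) = 23+13i

DFT(5x + 2y) = 5·X + 2·Y = [10, 23-13i, -20, 23+13i]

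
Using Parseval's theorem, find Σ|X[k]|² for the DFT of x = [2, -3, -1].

Parseval: Σ|x[n]|² = (1/N)Σ|X[k]|², so Σ|X[k]|² = N·Σ|x[n]|² = 3·14.0000

Σ|X[k]|² = N·Σ|x[n]|² = 3·14.0000 = 42.0000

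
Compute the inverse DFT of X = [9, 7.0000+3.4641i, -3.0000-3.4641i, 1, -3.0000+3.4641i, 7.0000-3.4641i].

x[n] = (1/6) Σ(k=0 to 5) X[k] · e^(2πikn/6)

Computing each x[n]:
x[0] = 3
x[1] = 3
x[2] = -1
x[3] = -2
x[4] = 3
x[5] = 3

x = [3, 3, -1, -2, 3, 3]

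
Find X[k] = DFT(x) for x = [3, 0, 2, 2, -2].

X[k] = Σ(n=0 to 4) x[n] · ω_5^(nk)
where ω_5 = e^(-2πi/5)

Computing each X[k]:
X[0] = 5
X[1] = -0.8541-1.9021i
X[2] = 5.8541-1.1756i
X[3] = 5.8541+1.1756i
X[4] = -0.8541+1.9021i

X = [5, -0.8541-1.9021i, 5.8541-1.1756i, 5.8541+1.1756i, -0.8541+1.9021i]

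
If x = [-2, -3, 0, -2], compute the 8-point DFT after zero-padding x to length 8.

Original 4-point DFT: [-7, -2+1i, 3, -2-1i]
Zero-padded 8-point DFT provides frequency interpolation.

DFT_8([x, 0, ...]) = [-7, -2.7071+3.5355i, -2+1i, -1.2929+3.5355i, 3, -1.2929-3.5355i, -2-1i, -2.7071-3.5355i]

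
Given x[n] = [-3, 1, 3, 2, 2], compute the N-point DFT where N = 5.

X[k] = Σ(n=0 to 4) x[n] · ω_5^(nk)
where ω_5 = e^(-2πi/5)

Computing each X[k]:
X[0] = 5
X[1] = -6.1180+0.3633i
X[2] = -3.8820+1.5388i
X[3] = -3.8820-1.5388i
X[4] = -6.1180-0.3633i

X = [5, -6.1180+0.3633i, -3.8820+1.5388i, -3.8820-1.5388i, -6.1180-0.3633i]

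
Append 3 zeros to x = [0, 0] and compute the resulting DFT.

Original 2-point DFT: [0, 0]
Zero-padded 5-point DFT provides frequency interpolation.

DFT_5([x, 0, ...]) = [0, 0, 0, 0, 0]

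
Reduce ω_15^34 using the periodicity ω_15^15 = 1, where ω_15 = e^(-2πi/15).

Since ω_15^15 = 1, powers reduce modulo 15.
34 mod 15 = 4
So ω_15^34 = ω_15^4 = e^(-2πi·4/15)

ω_15^34 = ω_15^4 = -0.1045-0.9945i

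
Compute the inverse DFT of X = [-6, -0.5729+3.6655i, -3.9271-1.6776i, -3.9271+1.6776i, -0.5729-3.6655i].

x[n] = (1/5) Σ(k=0 to 4) X[k] · e^(2πikn/5)

Computing each x[n]:
x[0] = -3
x[1] = -1
x[2] = -3
x[3] = 0
x[4] = 1

x = [-3, -1, -3, 0, 1]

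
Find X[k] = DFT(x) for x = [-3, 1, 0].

X[k] = Σ(n=0 to 2) x[n] · ω_3^(nk)
where ω_3 = e^(-2πi/3)

Computing each X[k]:
X[0] = -2
X[1] = -3.5000-0.8660i
X[2] = -3.5000+0.8660i

X = [-2, -3.5000-0.8660i, -3.5000+0.8660i]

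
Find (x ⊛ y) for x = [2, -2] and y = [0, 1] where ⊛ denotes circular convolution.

(x ⊛ y)[n] = Σ(m=0 to 1) x[m] · y[(n-m) mod 2]

Computing each output sample:
(x ⊛ y)[0] = -2
(x ⊛ y)[1] = 2

x ⊛ y = [-2, 2]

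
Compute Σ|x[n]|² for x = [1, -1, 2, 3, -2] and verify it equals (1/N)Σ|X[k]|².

Time domain:
Σ|x[n]|² = |1|² + |-1|² + |2|² + |3|² + |-2|² = 19.0000

Frequency domain:
(1/5)Σ|X[k]|² = (1/5)(|3|² + |-3.9721-0.3633i|² + |4.9721-1.5388i|² + |4.9721+1.5388i|² + |-3.9721+0.3633i|²) = (1/5)·95.0000 = 19.0000

Both sides agree, confirming Parseval's theorem.

Σ|x[n]|² = (1/N)Σ|X[k]|² = 19.0000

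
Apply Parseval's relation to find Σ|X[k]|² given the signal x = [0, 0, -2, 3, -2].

Parseval: Σ|x[n]|² = (1/N)Σ|X[k]|², so Σ|X[k]|² = N·Σ|x[n]|² = 5·17.0000

Σ|X[k]|² = N·Σ|x[n]|² = 5·17.0000 = 85.0000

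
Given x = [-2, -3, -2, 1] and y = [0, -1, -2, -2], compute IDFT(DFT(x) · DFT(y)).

(x ⊛ y)[n] = Σ(m=0 to 3) x[m] · y[(n-m) mod 4]

Computing each output sample:
(x ⊛ y)[0] = 9
(x ⊛ y)[1] = 4
(x ⊛ y)[2] = 5
(x ⊛ y)[3] = 12

x ⊛ y = [9, 4, 5, 12]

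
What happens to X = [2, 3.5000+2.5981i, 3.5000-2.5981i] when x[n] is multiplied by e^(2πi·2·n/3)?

Modulation property: DFT(ω_3^(-2n)·x[n]) = X[(k-2) mod 3], so circularly shift X by 2 positions.

X[k-2] = [3.5000+2.5981i, 3.5000-2.5981i, 2]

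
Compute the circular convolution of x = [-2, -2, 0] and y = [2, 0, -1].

(x ⊛ y)[n] = Σ(m=0 to 2) x[m] · y[(n-m) mod 3]

Computing each output sample:
(x ⊛ y)[0] = -2
(x ⊛ y)[1] = -4
(x ⊛ y)[2] = 2

x ⊛ y = [-2, -4, 2]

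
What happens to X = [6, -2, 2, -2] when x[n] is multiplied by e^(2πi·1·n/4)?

Modulation property: DFT(ω_4^(-1n)·x[n]) = X[(k-1) mod 4], so circularly shift X by 1 positions.

X[k-1] = [-2, 6, -2, 2]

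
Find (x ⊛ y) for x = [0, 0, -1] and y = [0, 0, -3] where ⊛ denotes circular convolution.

(x ⊛ y)[n] = Σ(m=0 to 2) x[m] · y[(n-m) mod 3]

Computing each output sample:
(x ⊛ y)[0] = 0
(x ⊛ y)[1] = 3
(x ⊛ y)[2] = 0

x ⊛ y = [0, 3, 0]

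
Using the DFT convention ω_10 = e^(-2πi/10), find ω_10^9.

ω_10^9 = e^(-2πi·9/10)
= cos(-2π·9/10) + i·sin(-2π·9/10)
= cos(-18π/10) + i·sin(-18π/10)

ω_10^9 = cos(-18π/10) + i·sin(-18π/10) = 0.8090+0.5878i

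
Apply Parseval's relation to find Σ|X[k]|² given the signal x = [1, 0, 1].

Parseval: Σ|x[n]|² = (1/N)Σ|X[k]|², so Σ|X[k]|² = N·Σ|x[n]|² = 3·2.0000

Σ|X[k]|² = N·Σ|x[n]|² = 3·2.0000 = 6.0000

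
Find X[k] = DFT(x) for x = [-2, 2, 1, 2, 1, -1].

X[k] = Σ(n=0 to 5) x[n] · ω_6^(nk)
where ω_6 = e^(-2πi/6)

Computing each X[k]:
X[0] = 3
X[1] = -4.5000-2.5981i
X[2] = -1.5000-2.5981i
X[3] = -3
X[4] = -1.5000+2.5981i
X[5] = -4.5000+2.5981i

X = [3, -4.5000-2.5981i, -1.5000-2.5981i, -3, -1.5000+2.5981i, -4.5000+2.5981i]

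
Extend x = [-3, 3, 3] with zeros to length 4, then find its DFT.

Original 3-point DFT: [3, -6, -6]
Zero-padded 4-point DFT provides frequency interpolation.

DFT_4([x, 0, ...]) = [3, -6-3i, -3, -6+3i]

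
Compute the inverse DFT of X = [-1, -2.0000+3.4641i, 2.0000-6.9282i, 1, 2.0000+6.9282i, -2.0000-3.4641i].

x[n] = (1/6) Σ(k=0 to 5) X[k] · e^(2πikn/6)

Computing each x[n]:
x[0] = 0
x[1] = 0
x[2] = -3
x[3] = 1
x[4] = 3
x[5] = -2

x = [0, 0, -3, 1, 3, -2]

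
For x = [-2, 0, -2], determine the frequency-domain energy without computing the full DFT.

Parseval: Σ|x[n]|² = (1/N)Σ|X[k]|², so Σ|X[k]|² = N·Σ|x[n]|² = 3·8.0000

Σ|X[k]|² = N·Σ|x[n]|² = 3·8.0000 = 24.0000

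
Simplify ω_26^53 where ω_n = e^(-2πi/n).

Since ω_26^26 = 1, powers reduce modulo 26.
53 mod 26 = 1
So ω_26^53 = ω_26^1 = e^(-2πi·1/26)

ω_26^53 = ω_26^1 = 0.9709-0.2393i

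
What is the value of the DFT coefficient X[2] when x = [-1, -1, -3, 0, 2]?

X[2] = Σ(n=0 to 4) x[n] · ω_5^(2n) where ω_5 = e^(-2πi/5)
= (-1)·ω_5^0 + (-1)·ω_5^2 + (-3)·ω_5^4 + (0)·ω_5^6 + (2)·ω_5^8

X[2] = -2.7361-1.0898i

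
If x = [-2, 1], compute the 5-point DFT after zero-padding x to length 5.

Original 2-point DFT: [-1, -3]
Zero-padded 5-point DFT provides frequency interpolation.

DFT_5([x, 0, ...]) = [-1, -1.6910-0.9511i, -2.8090-0.5878i, -2.8090+0.5878i, -1.6910+0.9511i]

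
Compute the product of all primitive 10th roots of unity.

The primitive 10th roots of unity are ω_10^k for k coprime to 10: k ∈ {1, 3, 7, 9}
Their product equals the constant term of the cyclotomic polynomial Φ_10(x) up to sign.
For n ≥ 3, the product of all primitive nth roots of unity is 1. (For n=1 it is 1; for n=2 it is -1.)

1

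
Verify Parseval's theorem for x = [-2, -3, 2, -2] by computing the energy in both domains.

Time domain:
Σ|x[n]|² = |-2|² + |-3|² + |2|² + |-2|² = 21.0000

Frequency domain:
(1/4)Σ|X[k]|² = (1/4)(|-5|² + |-4+1i|² + |5|² + |-4-1i|²) = (1/4)·84.0000 = 21.0000

Both sides agree, confirming Parseval's theorem.

Σ|x[n]|² = (1/N)Σ|X[k]|² = 21.0000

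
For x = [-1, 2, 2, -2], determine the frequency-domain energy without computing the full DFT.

Parseval: Σ|x[n]|² = (1/N)Σ|X[k]|², so Σ|X[k]|² = N·Σ|x[n]|² = 4·13.0000

Σ|X[k]|² = N·Σ|x[n]|² = 4·13.0000 = 52.0000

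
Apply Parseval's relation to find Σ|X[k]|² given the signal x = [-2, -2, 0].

Parseval: Σ|x[n]|² = (1/N)Σ|X[k]|², so Σ|X[k]|² = N·Σ|x[n]|² = 3·8.0000

Σ|X[k]|² = N·Σ|x[n]|² = 3·8.0000 = 24.0000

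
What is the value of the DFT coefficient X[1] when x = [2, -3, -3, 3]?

X[1] = Σ(n=0 to 3) x[n] · ω_4^(1n) where ω_4 = e^(-2πi/4)
= (2)·ω_4^0 + (-3)·ω_4^1 + (-3)·ω_4^2 + (3)·ω_4^3

X[1] = 5+6i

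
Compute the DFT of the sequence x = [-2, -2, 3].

X[k] = Σ(n=0 to 2) x[n] · ω_3^(nk)
where ω_3 = e^(-2πi/3)

Computing each X[k]:
X[0] = -1
X[1] = -2.5000+4.3301i
X[2] = -2.5000-4.3301i

X = [-1, -2.5000+4.3301i, -2.5000-4.3301i]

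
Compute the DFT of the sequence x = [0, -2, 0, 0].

X[k] = Σ(n=0 to 3) x[n] · ω_4^(nk)
where ω_4 = e^(-2πi/4)

Computing each X[k]:
X[0] = -2
X[1] = 2i
X[2] = 2
X[3] = -2i

X = [-2, 2i, 2, -2i]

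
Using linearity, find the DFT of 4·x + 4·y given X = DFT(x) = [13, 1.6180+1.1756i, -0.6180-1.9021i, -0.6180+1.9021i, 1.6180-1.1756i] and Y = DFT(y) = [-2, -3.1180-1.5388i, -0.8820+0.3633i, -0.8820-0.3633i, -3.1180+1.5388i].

By linearity: DFT(4x + 4y) = 4·DFT(x) + 4·DFT(y)
= 4·[13, 1.6180+1.1756i, -0.6180-1.9021i, -0.6180+1.9021i, 1.6180-1.1756i] + 4·[-2, -3.1180-1.5388i, -0.8820+0.3633i, -0.8820-0.3633i, -3.1180+1.5388i]

Computing element-wise:
Z[0] = 4·(13) + 4·(-2) = 44
Z[1] = 4·(1.6180+1.1756i) + 4·(-3.1180-1.5388i) = -6.0000-1.4528i
Z[2] = 4·(-0.6180-1.9021i) + 4·(-0.8820+0.3633i) = -6.0000-6.1552i
Z[3] = 4·(-0.6180+1.9021i) + 4·(-0.8820-0.3633i) = -6.0000+6.1552i
Z[4] = 4·(1.6180-1.1756i) + 4·(-3.1180+1.5388i) = -6.0000+1.4528i

DFT(4x + 4y) = 4·X + 4·Y = [44, -6.0000-1.4528i, -6.0000-6.1552i, -6.0000+6.1552i, -6.0000+1.4528i]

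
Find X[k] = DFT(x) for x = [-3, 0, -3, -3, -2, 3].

X[k] = Σ(n=0 to 5) x[n] · ω_6^(nk)
where ω_6 = e^(-2πi/6)

Computing each X[k]:
X[0] = -8
X[1] = 4.0000+3.4641i
X[2] = -5.0000+1.7321i
X[3] = -8
X[4] = -5.0000-1.7321i
X[5] = 4.0000-3.4641i

X = [-8, 4.0000+3.4641i, -5.0000+1.7321i, -8, -5.0000-1.7321i, 4.0000-3.4641i]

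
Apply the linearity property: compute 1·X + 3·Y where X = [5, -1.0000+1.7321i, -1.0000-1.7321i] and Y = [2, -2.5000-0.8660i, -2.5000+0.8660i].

By linearity: DFT(1x + 3y) = 1·DFT(x) + 3·DFT(y)
= 1·[5, -1.0000+1.7321i, -1.0000-1.7321i] + 3·[2, -2.5000-0.8660i, -2.5000+0.8660i]

Computing element-wise:
Z[0] = 1·(5) + 3·(2) = 11
Z[1] = 1·(-1.0000+1.7321i) + 3·(-2.5000-0.8660i) = -8.5000-0.8659i
Z[2] = 1·(-1.0000-1.7321i) + 3·(-2.5000+0.8660i) = -8.5000+0.8659i

DFT(1x + 3y) = 1·X + 3·Y = [11, -8.5000-0.8659i, -8.5000+0.8659i]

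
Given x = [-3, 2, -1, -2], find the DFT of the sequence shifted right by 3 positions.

Time shift by 3: X_shifted[k] = ω_4^(3k) · X[k]
Shifted x = [2, -1, -2, -3]

DFT(x[n-3]) = [-4, 4-2i, 4, 4+2i]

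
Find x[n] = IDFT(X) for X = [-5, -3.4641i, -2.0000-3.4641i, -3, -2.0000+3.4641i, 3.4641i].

x[n] = (1/6) Σ(k=0 to 5) X[k] · e^(2πikn/6)

Computing each x[n]:
x[0] = -2
x[1] = 2
x[2] = -1
x[3] = -1
x[4] = -1
x[5] = -2

x = [-2, 2, -1, -1, -1, -2]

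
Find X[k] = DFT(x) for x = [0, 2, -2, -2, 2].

X[k] = Σ(n=0 to 4) x[n] · ω_5^(nk)
where ω_5 = e^(-2πi/5)

Computing each X[k]:
X[0] = 0
X[1] = 4.4721
X[2] = -4.4721
X[3] = -4.4721
X[4] = 4.4721

X = [0, 4.4721, -4.4721, -4.4721, 4.4721]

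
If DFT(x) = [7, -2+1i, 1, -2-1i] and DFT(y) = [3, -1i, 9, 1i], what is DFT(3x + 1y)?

By linearity: DFT(3x + 1y) = 3·DFT(x) + 1·DFT(y)
= 3·[7, -2+1i, 1, -2-1i] + 1·[3, -1i, 9, 1i]

Computing element-wise:
Z[0] = 3·(7) + 1·(3) = 24
Z[1] = 3·(-2+1i) + 1·(-1i) = -6+2i
Z[2] = 3·(1) + 1·(9) = 12
Z[3] = 3·(-2-1i) + 1·(1i) = -6-2i

DFT(3x + 1y) = 3·X + 1·Y = [24, -6+2i, 12, -6-2i]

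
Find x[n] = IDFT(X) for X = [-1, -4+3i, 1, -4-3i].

x[n] = (1/4) Σ(k=0 to 3) X[k] · e^(2πikn/4)

Computing each x[n]:
x[0] = -2
x[1] = -2
x[2] = 2
x[3] = 1

x = [-2, -2, 2, 1]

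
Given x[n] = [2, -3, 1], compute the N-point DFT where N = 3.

X[k] = Σ(n=0 to 2) x[n] · ω_3^(nk)
where ω_3 = e^(-2πi/3)

Computing each X[k]:
X[0] = 0
X[1] = 3.0000+3.4641i
X[2] = 3.0000-3.4641i

X = [0, 3.0000+3.4641i, 3.0000-3.4641i]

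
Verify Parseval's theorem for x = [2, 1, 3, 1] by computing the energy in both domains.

Time domain:
Σ|x[n]|² = |2|² + |1|² + |3|² + |1|² = 15.0000

Frequency domain:
(1/4)Σ|X[k]|² = (1/4)(|7|² + |-1|² + |3|² + |-1|²) = (1/4)·60.0000 = 15.0000

Both sides agree, confirming Parseval's theorem.

Σ|x[n]|² = (1/N)Σ|X[k]|² = 15.0000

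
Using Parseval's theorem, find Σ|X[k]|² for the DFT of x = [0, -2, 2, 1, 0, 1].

Parseval: Σ|x[n]|² = (1/N)Σ|X[k]|², so Σ|X[k]|² = N·Σ|x[n]|² = 6·10.0000

Σ|X[k]|² = N·Σ|x[n]|² = 6·10.0000 = 60.0000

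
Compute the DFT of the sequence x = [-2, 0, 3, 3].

X[k] = Σ(n=0 to 3) x[n] · ω_4^(nk)
where ω_4 = e^(-2πi/4)

Computing each X[k]:
X[0] = 4
X[1] = -5+3i
X[2] = -2
X[3] = -5-3i

X = [4, -5+3i, -2, -5-3i]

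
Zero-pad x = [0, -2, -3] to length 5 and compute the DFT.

Original 3-point DFT: [-5, 2.5000-0.8660i, 2.5000+0.8660i]
Zero-padded 5-point DFT provides frequency interpolation.

DFT_5([x, 0, ...]) = [-5, 1.8090+3.6655i, 0.6910-1.6776i, 0.6910+1.6776i, 1.8090-3.6655i]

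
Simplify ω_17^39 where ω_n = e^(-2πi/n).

Since ω_17^17 = 1, powers reduce modulo 17.
39 mod 17 = 5
So ω_17^39 = ω_17^5 = e^(-2πi·5/17)

ω_17^39 = ω_17^5 = -0.2737-0.9618i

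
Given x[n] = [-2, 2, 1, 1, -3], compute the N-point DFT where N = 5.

X[k] = Σ(n=0 to 4) x[n] · ω_5^(nk)
where ω_5 = e^(-2πi/5)

Computing each X[k]:
X[0] = -1
X[1] = -3.9271-4.7553i
X[2] = -0.5729-2.9389i
X[3] = -0.5729+2.9389i
X[4] = -3.9271+4.7553i

X = [-1, -3.9271-4.7553i, -0.5729-2.9389i, -0.5729+2.9389i, -3.9271+4.7553i]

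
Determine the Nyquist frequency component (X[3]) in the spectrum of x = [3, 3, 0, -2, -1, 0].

X[3] = Σ(n=0 to 5) x[n] · ω_6^(3n) where ω_6 = e^(-2πi/6)
= (3)·ω_6^0 + (3)·ω_6^3 + (0)·ω_6^6 + (-2)·ω_6^9 + (-1)·ω_6^12 + (0)·ω_6^15

X[3] = 1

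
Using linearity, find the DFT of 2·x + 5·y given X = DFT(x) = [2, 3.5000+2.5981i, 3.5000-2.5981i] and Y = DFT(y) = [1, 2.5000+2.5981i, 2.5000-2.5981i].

By linearity: DFT(2x + 5y) = 2·DFT(x) + 5·DFT(y)
= 2·[2, 3.5000+2.5981i, 3.5000-2.5981i] + 5·[1, 2.5000+2.5981i, 2.5000-2.5981i]

Computing element-wise:
Z[0] = 2·(2) + 5·(1) = 9
Z[1] = 2·(3.5000+2.5981i) + 5·(2.5000+2.5981i) = 19.5000+18.1867i
Z[2] = 2·(3.5000-2.5981i) + 5·(2.5000-2.5981i) = 19.5000-18.1867i

DFT(2x + 5y) = 2·X + 5·Y = [9, 19.5000+18.1867i, 19.5000-18.1867i]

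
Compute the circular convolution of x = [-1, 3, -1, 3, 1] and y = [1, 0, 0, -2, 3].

(x ⊛ y)[n] = Σ(m=0 to 4) x[m] · y[(n-m) mod 5]

Computing each output sample:
(x ⊛ y)[0] = 10
(x ⊛ y)[1] = -6
(x ⊛ y)[2] = 6
(x ⊛ y)[3] = 8
(x ⊛ y)[4] = -8

x ⊛ y = [10, -6, 6, 8, -8]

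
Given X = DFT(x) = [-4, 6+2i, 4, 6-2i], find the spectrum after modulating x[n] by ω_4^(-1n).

Modulation property: DFT(ω_4^(-1n)·x[n]) = X[(k-1) mod 4], so circularly shift X by 1 positions.

X[k-1] = [6-2i, -4, 6+2i, 4]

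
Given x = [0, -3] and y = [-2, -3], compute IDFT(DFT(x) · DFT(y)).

(x ⊛ y)[n] = Σ(m=0 to 1) x[m] · y[(n-m) mod 2]

Computing each output sample:
(x ⊛ y)[0] = 9
(x ⊛ y)[1] = 6

x ⊛ y = [9, 6]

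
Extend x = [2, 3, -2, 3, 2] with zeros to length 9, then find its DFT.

Original 5-point DFT: [8, 2.7361+1.9879i, -1.7361-5.3431i, -1.7361+5.3431i, 2.7361-1.9879i]
Zero-padded 9-point DFT provides frequency interpolation.

DFT_9([x, 0, ...]) = [8, 0.5715-3.2409i, 4.4324+1.6133i, 3.5000-6.0622i, -3.5039-2.9401i, -3.5039+2.9401i, 3.5000+6.0622i, 4.4324-1.6133i, 0.5715+3.2409i]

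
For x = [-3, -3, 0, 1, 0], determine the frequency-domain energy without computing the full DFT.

Parseval: Σ|x[n]|² = (1/N)Σ|X[k]|², so Σ|X[k]|² = N·Σ|x[n]|² = 5·19.0000

Σ|X[k]|² = N·Σ|x[n]|² = 5·19.0000 = 95.0000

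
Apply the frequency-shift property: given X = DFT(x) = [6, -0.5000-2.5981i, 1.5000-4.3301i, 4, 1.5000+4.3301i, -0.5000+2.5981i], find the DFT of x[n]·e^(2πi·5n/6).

Modulation property: DFT(ω_6^(-5n)·x[n]) = X[(k-5) mod 6], so circularly shift X by 5 positions.

X[k-5] = [-0.5000-2.5981i, 1.5000-4.3301i, 4, 1.5000+4.3301i, -0.5000+2.5981i, 6]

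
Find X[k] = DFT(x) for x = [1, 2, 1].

X[k] = Σ(n=0 to 2) x[n] · ω_3^(nk)
where ω_3 = e^(-2πi/3)

Computing each X[k]:
X[0] = 4
X[1] = -0.5000-0.8660i
X[2] = -0.5000+0.8660i

X = [4, -0.5000-0.8660i, -0.5000+0.8660i]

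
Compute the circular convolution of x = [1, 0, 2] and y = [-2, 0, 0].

(x ⊛ y)[n] = Σ(m=0 to 2) x[m] · y[(n-m) mod 3]

Computing each output sample:
(x ⊛ y)[0] = -2
(x ⊛ y)[1] = 0
(x ⊛ y)[2] = -4

x ⊛ y = [-2, 0, -4]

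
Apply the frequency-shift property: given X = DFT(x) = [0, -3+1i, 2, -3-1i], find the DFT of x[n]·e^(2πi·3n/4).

Modulation property: DFT(ω_4^(-3n)·x[n]) = X[(k-3) mod 4], so circularly shift X by 3 positions.

X[k-3] = [-3+1i, 2, -3-1i, 0]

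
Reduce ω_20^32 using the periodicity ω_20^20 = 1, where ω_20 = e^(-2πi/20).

Since ω_20^20 = 1, powers reduce modulo 20.
32 mod 20 = 12
So ω_20^32 = ω_20^12 = e^(-2πi·12/20)

ω_20^32 = ω_20^12 = -0.8090+0.5878i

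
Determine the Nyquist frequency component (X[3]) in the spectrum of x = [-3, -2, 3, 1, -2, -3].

X[3] = Σ(n=0 to 5) x[n] · ω_6^(3n) where ω_6 = e^(-2πi/6)
= (-3)·ω_6^0 + (-2)·ω_6^3 + (3)·ω_6^6 + (1)·ω_6^9 + (-2)·ω_6^12 + (-3)·ω_6^15

X[3] = 2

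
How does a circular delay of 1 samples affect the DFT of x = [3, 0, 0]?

Time shift by 1: X_shifted[k] = ω_3^(1k) · X[k]
Shifted x = [0, 3, 0]

DFT(x[n-1]) = [3, -1.5000-2.5981i, -1.5000+2.5981i]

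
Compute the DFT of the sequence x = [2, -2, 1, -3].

X[k] = Σ(n=0 to 3) x[n] · ω_4^(nk)
where ω_4 = e^(-2πi/4)

Computing each X[k]:
X[0] = -2
X[1] = 1-1i
X[2] = 8
X[3] = 1+1i

X = [-2, 1-1i, 8, 1+1i]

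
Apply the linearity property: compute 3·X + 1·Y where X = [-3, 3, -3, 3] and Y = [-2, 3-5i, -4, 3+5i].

By linearity: DFT(3x + 1y) = 3·DFT(x) + 1·DFT(y)
= 3·[-3, 3, -3, 3] + 1·[-2, 3-5i, -4, 3+5i]

Computing element-wise:
Z[0] = 3·(-3) + 1·(-2) = -11
Z[1] = 3·(3) + 1·(3-5i) = 12-5i
Z[2] = 3·(-3) + 1·(-4) = -13
Z[3] = 3·(3) + 1·(3+5i) = 12+5i

DFT(3x + 1y) = 3·X + 1·Y = [-11, 12-5i, -13, 12+5i]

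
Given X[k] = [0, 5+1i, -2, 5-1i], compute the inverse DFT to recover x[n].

x[n] = (1/4) Σ(k=0 to 3) X[k] · e^(2πikn/4)

Computing each x[n]:
x[0] = 2
x[1] = 0
x[2] = -3
x[3] = 1

x = [2, 0, -3, 1]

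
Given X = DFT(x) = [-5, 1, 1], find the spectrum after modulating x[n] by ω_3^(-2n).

Modulation property: DFT(ω_3^(-2n)·x[n]) = X[(k-2) mod 3], so circularly shift X by 2 positions.

X[k-2] = [1, 1, -5]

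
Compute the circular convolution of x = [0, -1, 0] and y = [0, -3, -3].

(x ⊛ y)[n] = Σ(m=0 to 2) x[m] · y[(n-m) mod 3]

Computing each output sample:
(x ⊛ y)[0] = 3
(x ⊛ y)[1] = 0
(x ⊛ y)[2] = 3

x ⊛ y = [3, 0, 3]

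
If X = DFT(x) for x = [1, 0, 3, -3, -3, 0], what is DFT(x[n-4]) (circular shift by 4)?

Time shift by 4: X_shifted[k] = ω_6^(4k) · X[k]
Shifted x = [3, -3, -3, 0, 1, 0]

DFT(x[n-4]) = [-2, 2.5000+6.0622i, 5.5000-0.8660i, 4, 5.5000+0.8660i, 2.5000-6.0622i]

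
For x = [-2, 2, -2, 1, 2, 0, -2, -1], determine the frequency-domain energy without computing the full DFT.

Parseval: Σ|x[n]|² = (1/N)Σ|X[k]|², so Σ|X[k]|² = N·Σ|x[n]|² = 8·22.0000

Σ|X[k]|² = N·Σ|x[n]|² = 8·22.0000 = 176.0000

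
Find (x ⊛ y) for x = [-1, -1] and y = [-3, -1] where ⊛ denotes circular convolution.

(x ⊛ y)[n] = Σ(m=0 to 1) x[m] · y[(n-m) mod 2]

Computing each output sample:
(x ⊛ y)[0] = 4
(x ⊛ y)[1] = 4

x ⊛ y = [4, 4]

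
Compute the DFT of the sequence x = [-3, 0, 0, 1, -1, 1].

X[k] = Σ(n=0 to 5) x[n] · ω_6^(nk)
where ω_6 = e^(-2πi/6)

Computing each X[k]:
X[0] = -2
X[1] = -3
X[2] = -2.0000+1.7321i
X[3] = -6
X[4] = -2.0000-1.7321i
X[5] = -3

X = [-2, -3, -2.0000+1.7321i, -6, -2.0000-1.7321i, -3]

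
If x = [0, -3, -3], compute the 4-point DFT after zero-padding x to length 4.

Original 3-point DFT: [-6, 3, 3]
Zero-padded 4-point DFT provides frequency interpolation.

DFT_4([x, 0, ...]) = [-6, 3+3i, 0, 3-3i]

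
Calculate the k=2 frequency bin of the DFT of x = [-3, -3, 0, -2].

X[2] = Σ(n=0 to 3) x[n] · ω_4^(2n) where ω_4 = e^(-2πi/4)
= (-3)·ω_4^0 + (-3)·ω_4^2 + (0)·ω_4^4 + (-2)·ω_4^6

X[2] = 2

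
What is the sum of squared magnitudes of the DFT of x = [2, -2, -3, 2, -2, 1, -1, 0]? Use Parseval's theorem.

Parseval: Σ|x[n]|² = (1/N)Σ|X[k]|², so Σ|X[k]|² = N·Σ|x[n]|² = 8·27.0000

Σ|X[k]|² = N·Σ|x[n]|² = 8·27.0000 = 216.0000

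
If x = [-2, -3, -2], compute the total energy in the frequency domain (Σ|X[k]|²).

Parseval: Σ|x[n]|² = (1/N)Σ|X[k]|², so Σ|X[k]|² = N·Σ|x[n]|² = 3·17.0000

Σ|X[k]|² = N·Σ|x[n]|² = 3·17.0000 = 51.0000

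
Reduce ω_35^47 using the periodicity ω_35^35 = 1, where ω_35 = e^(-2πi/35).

Since ω_35^35 = 1, powers reduce modulo 35.
47 mod 35 = 12
So ω_35^47 = ω_35^12 = e^(-2πi·12/35)

ω_35^47 = ω_35^12 = -0.5509-0.8346i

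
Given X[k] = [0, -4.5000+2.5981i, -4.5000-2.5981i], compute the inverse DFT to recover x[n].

x[n] = (1/3) Σ(k=0 to 2) X[k] · e^(2πikn/3)

Computing each x[n]:
x[0] = -3
x[1] = 0
x[2] = 3

x = [-3, 0, 3]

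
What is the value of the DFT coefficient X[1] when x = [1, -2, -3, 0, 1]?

X[1] = Σ(n=0 to 4) x[n] · ω_5^(1n) where ω_5 = e^(-2πi/5)
= (1)·ω_5^0 + (-2)·ω_5^1 + (-3)·ω_5^2 + (0)·ω_5^3 + (1)·ω_5^4

X[1] = 3.1180+4.6165i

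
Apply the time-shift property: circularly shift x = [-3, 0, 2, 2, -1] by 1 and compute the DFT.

Time shift by 1: X_shifted[k] = ω_5^(1k) · X[k]
Shifted x = [-1, -3, 0, 2, 2]

DFT(x[n-1]) = [0, -2.9271+5.9309i, 0.4271+1.0368i, 0.4271-1.0368i, -2.9271-5.9309i]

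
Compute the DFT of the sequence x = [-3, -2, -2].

X[k] = Σ(n=0 to 2) x[n] · ω_3^(nk)
where ω_3 = e^(-2πi/3)

Computing each X[k]:
X[0] = -7
X[1] = -1
X[2] = -1

X = [-7, -1, -1]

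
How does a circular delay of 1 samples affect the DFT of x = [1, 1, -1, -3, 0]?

Time shift by 1: X_shifted[k] = ω_5^(1k) · X[k]
Shifted x = [0, 1, 1, -1, -3]

DFT(x[n-1]) = [-2, -0.6180-4.9798i, 1.6180-0.4490i, 1.6180+0.4490i, -0.6180+4.9798i]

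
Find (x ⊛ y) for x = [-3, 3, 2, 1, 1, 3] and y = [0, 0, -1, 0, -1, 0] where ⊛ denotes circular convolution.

(x ⊛ y)[n] = Σ(m=0 to 5) x[m] · y[(n-m) mod 6]

Computing each output sample:
(x ⊛ y)[0] = -3
(x ⊛ y)[1] = -4
(x ⊛ y)[2] = 2
(x ⊛ y)[3] = -6
(x ⊛ y)[4] = 1
(x ⊛ y)[5] = -4

x ⊛ y = [-3, -4, 2, -6, 1, -4]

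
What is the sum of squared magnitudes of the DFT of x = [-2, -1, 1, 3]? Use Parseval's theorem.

Parseval: Σ|x[n]|² = (1/N)Σ|X[k]|², so Σ|X[k]|² = N·Σ|x[n]|² = 4·15.0000

Σ|X[k]|² = N·Σ|x[n]|² = 4·15.0000 = 60.0000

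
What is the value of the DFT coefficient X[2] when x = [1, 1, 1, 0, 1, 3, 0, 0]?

X[2] = Σ(n=0 to 7) x[n] · ω_8^(2n) where ω_8 = e^(-2πi/8)
= (1)·ω_8^0 + (1)·ω_8^2 + (1)·ω_8^4 + (0)·ω_8^6 + (1)·ω_8^8 + (3)·ω_8^10 + (0)·ω_8^12 + (0)·ω_8^14

X[2] = 1-4i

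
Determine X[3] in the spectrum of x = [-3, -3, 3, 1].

X[3] = Σ(n=0 to 3) x[n] · ω_4^(3n) where ω_4 = e^(-2πi/4)
= (-3)·ω_4^0 + (-3)·ω_4^3 + (3)·ω_4^6 + (1)·ω_4^9

X[3] = -6-4i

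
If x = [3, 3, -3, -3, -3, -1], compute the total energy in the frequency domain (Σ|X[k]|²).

Parseval: Σ|x[n]|² = (1/N)Σ|X[k]|², so Σ|X[k]|² = N·Σ|x[n]|² = 6·46.0000

Σ|X[k]|² = N·Σ|x[n]|² = 6·46.0000 = 276.0000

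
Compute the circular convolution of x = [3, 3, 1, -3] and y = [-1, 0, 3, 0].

(x ⊛ y)[n] = Σ(m=0 to 3) x[m] · y[(n-m) mod 4]

Computing each output sample:
(x ⊛ y)[0] = 0
(x ⊛ y)[1] = -12
(x ⊛ y)[2] = 8
(x ⊛ y)[3] = 12

x ⊛ y = [0, -12, 8, 12]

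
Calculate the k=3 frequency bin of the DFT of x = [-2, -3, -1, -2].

X[3] = Σ(n=0 to 3) x[n] · ω_4^(3n) where ω_4 = e^(-2πi/4)
= (-2)·ω_4^0 + (-3)·ω_4^3 + (-1)·ω_4^6 + (-2)·ω_4^9

X[3] = -1-1i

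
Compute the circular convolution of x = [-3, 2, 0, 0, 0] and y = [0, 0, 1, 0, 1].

(x ⊛ y)[n] = Σ(m=0 to 4) x[m] · y[(n-m) mod 5]

Computing each output sample:
(x ⊛ y)[0] = 2
(x ⊛ y)[1] = 0
(x ⊛ y)[2] = -3
(x ⊛ y)[3] = 2
(x ⊛ y)[4] = -3

x ⊛ y = [2, 0, -3, 2, -3]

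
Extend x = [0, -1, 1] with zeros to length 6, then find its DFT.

Original 3-point DFT: [0, 1.7321i, -1.7321i]
Zero-padded 6-point DFT provides frequency interpolation.

DFT_6([x, 0, ...]) = [0, -1, 1.7321i, 2, -1.7321i, -1]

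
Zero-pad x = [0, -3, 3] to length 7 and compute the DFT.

Original 3-point DFT: [0, 5.1962i, -5.1962i]
Zero-padded 7-point DFT provides frequency interpolation.

DFT_7([x, 0, ...]) = [0, -2.5380-0.5793i, -2.0353+4.2264i, 4.5734+3.6471i, 4.5734-3.6471i, -2.0353-4.2264i, -2.5380+0.5793i]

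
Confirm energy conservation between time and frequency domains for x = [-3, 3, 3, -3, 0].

Time domain:
Σ|x[n]|² = |-3|² + |3|² + |3|² + |-3|² + |0|² = 36.0000

Frequency domain:
(1/5)Σ|X[k]|² = (1/5)(|0|² + |-2.0729-6.3799i|² + |-5.4271+3.9430i|² + |-5.4271-3.9430i|² + |-2.0729+6.3799i|²) = (1/5)·180.0000 = 36.0000

Both sides agree, confirming Parseval's theorem.

Σ|x[n]|² = (1/N)Σ|X[k]|² = 36.0000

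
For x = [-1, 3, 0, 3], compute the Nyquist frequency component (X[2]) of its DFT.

X[2] = Σ(n=0 to 3) x[n] · ω_4^(2n) where ω_4 = e^(-2πi/4)
= (-1)·ω_4^0 + (3)·ω_4^2 + (0)·ω_4^4 + (3)·ω_4^6

X[2] = -7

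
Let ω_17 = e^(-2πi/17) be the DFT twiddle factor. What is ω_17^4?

ω_17^4 = e^(-2πi·4/17)
= cos(-2π·4/17) + i·sin(-2π·4/17)
= cos(-8π/17) + i·sin(-8π/17)

ω_17^4 = cos(-8π/17) + i·sin(-8π/17) = 0.0923-0.9957i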